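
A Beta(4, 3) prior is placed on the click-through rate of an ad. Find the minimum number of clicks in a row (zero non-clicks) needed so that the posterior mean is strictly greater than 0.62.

k = 1

After k clicks and 0 non-clicks the posterior is Beta(4+k, 3), with mean (4+k)/(4+3+k).
Set (4+k)/(7+k) > 0.62 and solve: k > (0.62·7 − 4)/(1 − 0.62) = 0.895.
The smallest integer exceeding 0.895 is 1, and checking k=1: (5)/(8) = 0.6250 > 0.62.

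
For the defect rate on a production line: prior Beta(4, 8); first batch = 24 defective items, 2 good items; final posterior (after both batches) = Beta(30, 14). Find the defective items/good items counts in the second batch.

Because Beta–binomial updating is additive in the counts, the combined data contributed (α_post−α_prior, β_post−β_prior) successes and failures.
Total across both batches: 30−4=26 defective items, 14−8=6 good items.
Subtract the first batch: 26−24=2 defective items and 6−2=4 good items.

2 defective items and 4 good items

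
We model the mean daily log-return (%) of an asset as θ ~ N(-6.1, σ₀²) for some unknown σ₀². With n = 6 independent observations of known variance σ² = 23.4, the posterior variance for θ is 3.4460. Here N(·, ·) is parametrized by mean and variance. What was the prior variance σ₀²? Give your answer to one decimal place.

For the Normal–Normal model with known σ², precisions add: τ_n = τ₀ + n/σ².
So 1/σ₀² = 1/3.4460 − 6/23.4 = 0.290192 − 0.256410 = 0.033782.
Hence σ₀² = 1/0.033782 ≈ 29.6.

σ₀² = 29.6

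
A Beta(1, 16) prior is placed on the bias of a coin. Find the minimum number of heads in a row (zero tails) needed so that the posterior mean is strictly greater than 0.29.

After k heads and 0 tails the posterior is Beta(1+k, 16), with mean (1+k)/(1+16+k).
Set (1+k)/(17+k) > 0.29 and solve: k > (0.29·17 − 1)/(1 − 0.29) = 5.535.
The smallest integer exceeding 5.535 is 6.

k = 6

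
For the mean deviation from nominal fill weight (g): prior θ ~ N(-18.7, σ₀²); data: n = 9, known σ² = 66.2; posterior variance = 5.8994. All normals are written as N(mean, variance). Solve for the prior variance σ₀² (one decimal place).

σ₀² = 29.8

Posterior precision equals prior precision plus data precision: 1/σ_n² = 1/σ₀² + n/σ².
So 1/σ₀² = 1/5.8994 − 9/66.2 = 0.169509 − 0.135952 = 0.033557.
Hence σ₀² = 1/0.033557 ≈ 29.8.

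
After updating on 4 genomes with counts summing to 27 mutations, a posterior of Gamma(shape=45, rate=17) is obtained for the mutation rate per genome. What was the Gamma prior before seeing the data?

Gamma(shape=18, rate=13)

A Gamma(α, β) prior (rate parametrization) on a Poisson rate with n observations summing to S gives posterior Gamma(α+S, β+n).
So α = 45 − 27 = 18 and β = 17 − 4 = 13.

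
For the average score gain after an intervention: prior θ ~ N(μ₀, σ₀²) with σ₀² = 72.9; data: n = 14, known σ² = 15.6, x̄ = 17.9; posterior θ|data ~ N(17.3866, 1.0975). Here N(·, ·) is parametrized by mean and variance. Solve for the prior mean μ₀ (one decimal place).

With known observation variance, the Normal–Normal posterior has precision τ_n = τ₀ + n/σ² and mean μ_n = (τ₀μ₀ + (n/σ²)x̄)/τ_n.
Here τ₀ = 1/72.9 = 0.013717 and τ_data = 14/15.6 = 0.897436, so τ_n = 0.911153.
Rearranging for μ₀: μ₀ = (μ_n·τ_n − τ_data·x̄)/τ₀ = (17.3866·0.911153 − 0.897436·17.9) / 0.013717 = -0.222252/0.013717 ≈ -16.2.

μ₀ = -16.2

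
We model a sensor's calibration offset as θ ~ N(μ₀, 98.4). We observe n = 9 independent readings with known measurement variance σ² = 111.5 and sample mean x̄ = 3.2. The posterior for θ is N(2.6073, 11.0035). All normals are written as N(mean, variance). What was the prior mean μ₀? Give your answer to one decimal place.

μ₀ = -2.1

The posterior mean is a precision-weighted average: μ_n = (τ₀μ₀ + τ_data·x̄)/(τ₀+τ_data), with τ₀=1/σ₀² and τ_data=n/σ².
Here τ₀ = 1/98.4 = 0.010163 and τ_data = 9/111.5 = 0.080717, so τ_n = 0.090880.
Rearranging for μ₀: μ₀ = (μ_n·τ_n − τ_data·x̄)/τ₀ = (2.6073·0.090880 − 0.080717·3.2) / 0.010163 = -0.021343/0.010163 ≈ -2.1.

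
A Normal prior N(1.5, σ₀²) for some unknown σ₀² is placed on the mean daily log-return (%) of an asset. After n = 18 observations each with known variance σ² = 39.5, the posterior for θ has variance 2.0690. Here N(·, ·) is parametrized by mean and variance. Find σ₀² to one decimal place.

σ₀² = 36.2

Posterior precision equals prior precision plus data precision: 1/σ_n² = 1/σ₀² + n/σ².
So 1/σ₀² = 1/2.0690 − 18/39.5 = 0.483325 − 0.455696 = 0.027629.
Hence σ₀² = 1/0.027629 ≈ 36.2.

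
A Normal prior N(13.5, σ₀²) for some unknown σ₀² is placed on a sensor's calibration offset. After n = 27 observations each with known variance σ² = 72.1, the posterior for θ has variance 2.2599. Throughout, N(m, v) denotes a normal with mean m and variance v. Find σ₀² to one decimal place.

σ₀² = 14.7

For the Normal–Normal model with known σ², precisions add: τ_n = τ₀ + n/σ².
So 1/σ₀² = 1/2.2599 − 27/72.1 = 0.442497 − 0.374480 = 0.068017.
Hence σ₀² = 1/0.068017 ≈ 14.7.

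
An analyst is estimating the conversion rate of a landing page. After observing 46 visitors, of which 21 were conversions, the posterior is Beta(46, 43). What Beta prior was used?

Beta(25, 18)

Beta is conjugate to the binomial likelihood: posterior = Beta(α+s, β+f).
Subtract the data counts: 46−21=25, 43−25=18.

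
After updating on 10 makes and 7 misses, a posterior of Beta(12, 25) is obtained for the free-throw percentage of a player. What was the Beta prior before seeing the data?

Beta(2, 18)

A Beta(α, β) prior with s successes and f failures in binomial data gives a Beta(α+s, β+f) posterior.
Subtract the data counts: 12−10=2, 25−7=18.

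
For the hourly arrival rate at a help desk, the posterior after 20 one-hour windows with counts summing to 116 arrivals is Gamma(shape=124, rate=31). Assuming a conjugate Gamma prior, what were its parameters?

Gamma(shape=8, rate=11)

A Gamma(α, β) prior (rate parametrization) on a Poisson rate with n observations summing to S gives posterior Gamma(α+S, β+n).
So α = 124 − 116 = 8 and β = 31 − 20 = 11.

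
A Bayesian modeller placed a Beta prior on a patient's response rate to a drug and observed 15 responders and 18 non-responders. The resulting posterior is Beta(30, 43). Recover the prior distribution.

Beta(15, 25)

A Beta(a, b) prior with s successes and f failures in binomial data gives a Beta(a+s, b+f) posterior.
So a = 30 − 15 = 15 and b = 43 − 18 = 25.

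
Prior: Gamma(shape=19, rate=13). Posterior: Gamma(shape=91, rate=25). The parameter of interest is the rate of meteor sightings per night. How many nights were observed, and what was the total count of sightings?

Gamma–Poisson conjugacy: posterior shape = α + Σxᵢ, posterior rate = β + n.
Matching: Σxᵢ = 91 − 19 = 72 and n = 25 − 13 = 12.

n = 12 nights with total 72 sightings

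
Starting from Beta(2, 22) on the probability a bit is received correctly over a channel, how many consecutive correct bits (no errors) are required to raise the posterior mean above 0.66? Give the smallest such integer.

After k correct bits and 0 errors the posterior is Beta(2+k, 22), with mean (2+k)/(2+22+k).
Set (2+k)/(24+k) > 0.66 and solve: k > (0.66·24 − 2)/(1 − 0.66) = 40.706.
The smallest integer exceeding 40.706 is 41, and checking k=41: (43)/(65) = 0.6615 > 0.66.

k = 41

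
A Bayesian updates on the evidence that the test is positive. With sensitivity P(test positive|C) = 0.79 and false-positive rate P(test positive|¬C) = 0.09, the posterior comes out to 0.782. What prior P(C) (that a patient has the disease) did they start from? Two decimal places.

Bayes' rule in odds form gives O(C|E) = O(C)·[P(E|C)/P(E|¬C)], hence O(C) = O(C|E)/LR.
Posterior odds = 0.782/(1−0.782) = 3.5872. LR = 0.79/0.09 = 8.7778.
Prior odds = 3.5872/8.7778 = 0.4087, so P(C) = 0.4087/(1+0.4087) ≈ 0.29.

P(C) = 0.29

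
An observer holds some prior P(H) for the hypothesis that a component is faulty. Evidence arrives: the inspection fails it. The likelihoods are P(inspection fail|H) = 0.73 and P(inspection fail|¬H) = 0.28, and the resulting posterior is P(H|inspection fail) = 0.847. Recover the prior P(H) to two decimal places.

P(H) = 0.68

Bayes' rule in odds form gives O(H|E) = O(H)·[P(E|H)/P(E|¬H)], hence O(H) = O(H|E)/LR.
Posterior odds = 0.847/(1−0.847) = 5.5359. LR = 0.73/0.28 = 2.6071.
Prior odds = 5.5359/2.6071 = 2.1234, so P(H) = 2.1234/(1+2.1234) ≈ 0.68.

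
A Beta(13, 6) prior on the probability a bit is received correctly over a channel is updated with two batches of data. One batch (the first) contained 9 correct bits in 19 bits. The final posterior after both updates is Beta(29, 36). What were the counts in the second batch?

Because Beta–binomial updating is additive in the counts, the combined data contributed (α_post−α_prior, β_post−β_prior) successes and failures.
Total across both batches: 29−13=16 correct bits, 36−6=30 errors.
Subtract the first batch: 16−9=7 correct bits and 30−10=20 errors.

7 correct bits and 20 errors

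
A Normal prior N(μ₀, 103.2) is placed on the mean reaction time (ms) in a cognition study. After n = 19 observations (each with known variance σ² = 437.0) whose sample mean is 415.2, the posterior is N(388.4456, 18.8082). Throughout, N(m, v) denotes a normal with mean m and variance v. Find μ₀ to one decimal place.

μ₀ = 268.4

The posterior mean is a precision-weighted average: μ_n = (τ₀μ₀ + τ_data·x̄)/(τ₀+τ_data), with τ₀=1/σ₀² and τ_data=n/σ².
Here τ₀ = 1/103.2 = 0.009690 and τ_data = 19/437.0 = 0.043478, so τ_n = 0.053168.
Rearranging for μ₀: μ₀ = (μ_n·τ_n − τ_data·x̄)/τ₀ = (388.4456·0.053168 − 0.043478·415.2) / 0.009690 = 2.600810/0.009690 ≈ 268.4.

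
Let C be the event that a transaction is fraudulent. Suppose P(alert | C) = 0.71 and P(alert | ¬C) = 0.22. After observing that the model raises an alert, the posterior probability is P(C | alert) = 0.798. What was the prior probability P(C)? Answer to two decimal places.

P(C) = 0.55

Bayes' rule in odds form gives O(C|E) = O(C)·[P(E|C)/P(E|¬C)], hence O(C) = O(C|E)/LR.
Posterior odds = 0.798/(1−0.798) = 3.9505. LR = 0.71/0.22 = 3.2273.
Prior odds = 3.9505/3.2273 = 1.2241, so P(C) = 1.2241/(1+1.2241) ≈ 0.55.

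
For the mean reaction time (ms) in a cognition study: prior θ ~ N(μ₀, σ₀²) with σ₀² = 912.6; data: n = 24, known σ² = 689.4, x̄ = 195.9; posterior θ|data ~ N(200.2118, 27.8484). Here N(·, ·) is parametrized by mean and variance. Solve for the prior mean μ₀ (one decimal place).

μ₀ = 337.2

With known observation variance, the Normal–Normal posterior has precision τ_n = τ₀ + n/σ² and mean μ_n = (τ₀μ₀ + (n/σ²)x̄)/τ_n.
Here τ₀ = 1/912.6 = 0.001096 and τ_data = 24/689.4 = 0.034813, so τ_n = 0.035909.
Rearranging for μ₀: μ₀ = (μ_n·τ_n − τ_data·x̄)/τ₀ = (200.2118·0.035909 − 0.034813·195.9) / 0.001096 = 0.369539/0.001096 ≈ 337.2.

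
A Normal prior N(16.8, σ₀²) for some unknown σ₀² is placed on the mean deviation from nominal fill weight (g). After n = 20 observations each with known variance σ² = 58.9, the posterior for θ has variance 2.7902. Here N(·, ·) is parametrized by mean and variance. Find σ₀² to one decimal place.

For the Normal–Normal model with known σ², precisions add: τ_n = τ₀ + n/σ².
So 1/σ₀² = 1/2.7902 − 20/58.9 = 0.358397 − 0.339559 = 0.018838.
Hence σ₀² = 1/0.018838 ≈ 53.1.

σ₀² = 53.1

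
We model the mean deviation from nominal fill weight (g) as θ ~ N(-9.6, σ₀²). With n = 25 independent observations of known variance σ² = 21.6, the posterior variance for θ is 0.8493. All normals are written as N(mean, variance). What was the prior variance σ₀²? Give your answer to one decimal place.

Posterior precision equals prior precision plus data precision: 1/σ_n² = 1/σ₀² + n/σ².
So 1/σ₀² = 1/0.8493 − 25/21.6 = 1.177440 − 1.157407 = 0.020033.
Hence σ₀² = 1/0.020033 ≈ 49.9.

σ₀² = 49.9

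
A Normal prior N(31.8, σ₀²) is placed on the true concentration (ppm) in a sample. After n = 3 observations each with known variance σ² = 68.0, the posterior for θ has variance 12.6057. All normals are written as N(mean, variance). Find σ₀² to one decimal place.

For the Normal–Normal model with known σ², precisions add: τ_n = τ₀ + n/σ².
So 1/σ₀² = 1/12.6057 − 3/68.0 = 0.079329 − 0.044118 = 0.035211.
Hence σ₀² = 1/0.035211 ≈ 28.4.

σ₀² = 28.4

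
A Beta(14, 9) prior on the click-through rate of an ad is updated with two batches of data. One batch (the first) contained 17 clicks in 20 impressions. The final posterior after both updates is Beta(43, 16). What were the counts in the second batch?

Because Beta–binomial updating is additive in the counts, the combined data contributed (α_post−α_prior, β_post−β_prior) successes and failures.
Total across both batches: 43−14=29 clicks, 16−9=7 non-clicks.
Subtract the first batch: 29−17=12 clicks and 7−3=4 non-clicks.

12 clicks and 4 non-clicks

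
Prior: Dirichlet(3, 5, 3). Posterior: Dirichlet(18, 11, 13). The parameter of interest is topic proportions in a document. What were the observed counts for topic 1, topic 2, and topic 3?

counts (15, 6, 10)

For a Dirichlet(α) prior with multinomial counts c, the posterior is Dirichlet(α + c) componentwise.
Counts are posterior − prior componentwise: 18−3=15, 11−5=6, 13−3=10.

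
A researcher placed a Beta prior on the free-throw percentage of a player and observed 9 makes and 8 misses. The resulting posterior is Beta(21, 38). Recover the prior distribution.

Under Beta–binomial conjugacy the posterior parameters are (α+s, β+f).
Subtract the data counts: 21−9=12, 38−8=30.

Beta(12, 30)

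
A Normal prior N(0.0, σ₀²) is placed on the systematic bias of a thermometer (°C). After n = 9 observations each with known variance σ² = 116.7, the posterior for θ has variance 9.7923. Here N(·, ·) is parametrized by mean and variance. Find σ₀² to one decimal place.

Posterior precision equals prior precision plus data precision: 1/σ_n² = 1/σ₀² + n/σ².
So 1/σ₀² = 1/9.7923 − 9/116.7 = 0.102121 − 0.077121 = 0.025000.
Hence σ₀² = 1/0.025000 ≈ 40.0.

σ₀² = 40.0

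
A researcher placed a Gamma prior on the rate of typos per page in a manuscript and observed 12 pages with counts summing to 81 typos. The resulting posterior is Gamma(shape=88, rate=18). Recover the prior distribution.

Gamma(shape=7, rate=6)

Gamma–Poisson conjugacy: posterior shape = α + Σxᵢ, posterior rate = β + n.
So α = 88 − 81 = 7 and β = 18 − 12 = 6.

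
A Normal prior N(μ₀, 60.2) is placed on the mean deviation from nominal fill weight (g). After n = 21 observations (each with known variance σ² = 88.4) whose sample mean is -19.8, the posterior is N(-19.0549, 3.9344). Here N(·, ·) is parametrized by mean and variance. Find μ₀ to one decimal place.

The posterior mean is a precision-weighted average: μ_n = (τ₀μ₀ + τ_data·x̄)/(τ₀+τ_data), with τ₀=1/σ₀² and τ_data=n/σ².
Here τ₀ = 1/60.2 = 0.016611 and τ_data = 21/88.4 = 0.237557, so τ_n = 0.254168.
Rearranging for μ₀: μ₀ = (μ_n·τ_n − τ_data·x̄)/τ₀ = (-19.0549·0.254168 − 0.237557·-19.8) / 0.016611 = -0.139517/0.016611 ≈ -8.4.

μ₀ = -8.4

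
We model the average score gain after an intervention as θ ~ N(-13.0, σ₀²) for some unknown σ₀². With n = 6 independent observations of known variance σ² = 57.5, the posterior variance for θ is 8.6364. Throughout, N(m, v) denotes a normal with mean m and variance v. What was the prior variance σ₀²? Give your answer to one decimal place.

For the Normal–Normal model with known σ², precisions add: τ_n = τ₀ + n/σ².
So 1/σ₀² = 1/8.6364 − 6/57.5 = 0.115789 − 0.104348 = 0.011441.
Hence σ₀² = 1/0.011441 ≈ 87.4.

σ₀² = 87.4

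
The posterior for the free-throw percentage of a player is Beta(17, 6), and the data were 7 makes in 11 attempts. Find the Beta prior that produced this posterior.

A Beta(α, β) prior with s successes and f failures in binomial data gives a Beta(α+s, β+f) posterior.
So α = 17 − 7 = 10 and β = 6 − 4 = 2.

Beta(10, 2)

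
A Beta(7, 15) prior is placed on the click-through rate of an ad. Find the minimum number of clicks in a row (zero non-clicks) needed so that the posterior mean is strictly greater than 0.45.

After k clicks and 0 non-clicks the posterior is Beta(7+k, 15), with mean (7+k)/(7+15+k).
Set (7+k)/(22+k) > 0.45 and solve: k > (0.45·22 − 7)/(1 − 0.45) = 5.273.
The smallest integer exceeding 5.273 is 6.

k = 6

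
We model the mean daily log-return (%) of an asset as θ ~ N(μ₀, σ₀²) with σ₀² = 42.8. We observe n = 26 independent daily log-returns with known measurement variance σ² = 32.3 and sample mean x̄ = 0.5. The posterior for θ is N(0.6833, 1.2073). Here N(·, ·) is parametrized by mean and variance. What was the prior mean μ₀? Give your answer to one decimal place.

μ₀ = 7.0

With known observation variance, the Normal–Normal posterior has precision τ_n = τ₀ + n/σ² and mean μ_n = (τ₀μ₀ + (n/σ²)x̄)/τ_n.
Here τ₀ = 1/42.8 = 0.023364 and τ_data = 26/32.3 = 0.804954, so τ_n = 0.828318.
Rearranging for μ₀: μ₀ = (μ_n·τ_n − τ_data·x̄)/τ₀ = (0.6833·0.828318 − 0.804954·0.5) / 0.023364 = 0.163513/0.023364 ≈ 7.0.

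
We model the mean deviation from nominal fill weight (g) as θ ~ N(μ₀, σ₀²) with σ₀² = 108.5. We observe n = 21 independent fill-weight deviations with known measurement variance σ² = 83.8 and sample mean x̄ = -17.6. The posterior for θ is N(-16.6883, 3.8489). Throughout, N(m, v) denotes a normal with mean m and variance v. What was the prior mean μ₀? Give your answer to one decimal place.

The posterior mean is a precision-weighted average: μ_n = (τ₀μ₀ + τ_data·x̄)/(τ₀+τ_data), with τ₀=1/σ₀² and τ_data=n/σ².
Here τ₀ = 1/108.5 = 0.009217 and τ_data = 21/83.8 = 0.250597, so τ_n = 0.259814.
Rearranging for μ₀: μ₀ = (μ_n·τ_n − τ_data·x̄)/τ₀ = (-16.6883·0.259814 − 0.250597·-17.6) / 0.009217 = 0.074653/0.009217 ≈ 8.1.

μ₀ = 8.1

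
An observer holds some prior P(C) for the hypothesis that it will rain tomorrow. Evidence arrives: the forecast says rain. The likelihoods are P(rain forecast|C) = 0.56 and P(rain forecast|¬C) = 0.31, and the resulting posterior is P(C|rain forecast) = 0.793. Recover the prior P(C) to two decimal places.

In odds form, posterior odds = prior odds × likelihood ratio, so prior odds = posterior odds ÷ LR.
Posterior odds = 0.793/(1−0.793) = 3.8309. LR = 0.56/0.31 = 1.8065.
Prior odds = 3.8309/1.8065 = 2.1206, so P(C) = 2.1206/(1+2.1206) ≈ 0.68.

P(C) = 0.68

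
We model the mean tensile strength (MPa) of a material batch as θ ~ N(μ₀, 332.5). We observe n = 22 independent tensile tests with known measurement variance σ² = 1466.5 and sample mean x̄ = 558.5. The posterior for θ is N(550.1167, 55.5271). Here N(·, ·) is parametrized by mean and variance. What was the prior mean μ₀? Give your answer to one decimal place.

The posterior mean is a precision-weighted average: μ_n = (τ₀μ₀ + τ_data·x̄)/(τ₀+τ_data), with τ₀=1/σ₀² and τ_data=n/σ².
Here τ₀ = 1/332.5 = 0.003008 and τ_data = 22/1466.5 = 0.015002, so τ_n = 0.018010.
Rearranging for μ₀: μ₀ = (μ_n·τ_n − τ_data·x̄)/τ₀ = (550.1167·0.018010 − 0.015002·558.5) / 0.003008 = 1.528985/0.003008 ≈ 508.3.

μ₀ = 508.3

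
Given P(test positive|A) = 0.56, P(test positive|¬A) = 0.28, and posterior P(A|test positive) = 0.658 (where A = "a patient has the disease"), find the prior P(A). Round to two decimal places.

P(A) = 0.49

Bayes' rule in odds form gives O(A|E) = O(A)·[P(E|A)/P(E|¬A)], hence O(A) = O(A|E)/LR.
Posterior odds = 0.658/(1−0.658) = 1.9240. LR = 0.56/0.28 = 2.0000.
Prior odds = 1.9240/2.0000 = 0.9620, so P(A) = 0.9620/(1+0.9620) ≈ 0.49.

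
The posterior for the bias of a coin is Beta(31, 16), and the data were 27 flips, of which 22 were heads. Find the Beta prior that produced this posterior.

Under Beta–binomial conjugacy the posterior parameters are (a+s, b+f).
So a = 31 − 22 = 9 and b = 16 − 5 = 11.

Beta(9, 11)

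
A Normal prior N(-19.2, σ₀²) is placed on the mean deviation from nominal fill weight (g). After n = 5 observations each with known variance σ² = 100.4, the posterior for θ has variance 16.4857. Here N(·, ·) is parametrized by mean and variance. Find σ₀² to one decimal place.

σ₀² = 92.1

For the Normal–Normal model with known σ², precisions add: τ_n = τ₀ + n/σ².
So 1/σ₀² = 1/16.4857 − 5/100.4 = 0.060659 − 0.049801 = 0.010858.
Hence σ₀² = 1/0.010858 ≈ 92.1.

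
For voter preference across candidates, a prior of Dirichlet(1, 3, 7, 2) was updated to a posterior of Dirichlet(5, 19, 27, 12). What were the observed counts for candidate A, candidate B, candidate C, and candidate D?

counts (4, 16, 20, 10)

For a Dirichlet(α) prior with multinomial counts c, the posterior is Dirichlet(α + c) componentwise.
Counts are posterior − prior componentwise: 5−1=4, 19−3=16, 27−7=20, 12−2=10.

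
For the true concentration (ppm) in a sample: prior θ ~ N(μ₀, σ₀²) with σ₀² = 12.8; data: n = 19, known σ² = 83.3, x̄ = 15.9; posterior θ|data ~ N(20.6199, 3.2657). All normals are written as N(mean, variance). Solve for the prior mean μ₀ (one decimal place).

μ₀ = 34.4

The posterior mean is a precision-weighted average: μ_n = (τ₀μ₀ + τ_data·x̄)/(τ₀+τ_data), with τ₀=1/σ₀² and τ_data=n/σ².
Here τ₀ = 1/12.8 = 0.078125 and τ_data = 19/83.3 = 0.228091, so τ_n = 0.306216.
Rearranging for μ₀: μ₀ = (μ_n·τ_n − τ_data·x̄)/τ₀ = (20.6199·0.306216 − 0.228091·15.9) / 0.078125 = 2.687496/0.078125 ≈ 34.4.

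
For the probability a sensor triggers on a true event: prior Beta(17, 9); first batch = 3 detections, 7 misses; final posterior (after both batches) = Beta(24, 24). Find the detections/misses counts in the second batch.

Because Beta–binomial updating is additive in the counts, the combined data contributed (α_post−α_prior, β_post−β_prior) successes and failures.
Total across both batches: 24−17=7 detections, 24−9=15 misses.
Subtract the first batch: 7−3=4 detections and 15−7=8 misses.

4 detections and 8 misses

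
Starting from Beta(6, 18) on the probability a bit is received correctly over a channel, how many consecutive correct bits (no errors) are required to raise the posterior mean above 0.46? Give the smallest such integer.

k = 10

After k correct bits and 0 errors the posterior is Beta(6+k, 18), with mean (6+k)/(6+18+k).
Set (6+k)/(24+k) > 0.46 and solve: k > (0.46·24 − 6)/(1 − 0.46) = 9.333.
The smallest integer exceeding 9.333 is 10, and checking k=10: (16)/(34) = 0.4706 > 0.46.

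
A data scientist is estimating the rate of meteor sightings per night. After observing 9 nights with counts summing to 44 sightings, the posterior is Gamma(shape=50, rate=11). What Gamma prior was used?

Gamma(shape=6, rate=2)

Gamma–Poisson conjugacy: posterior shape = α + Σxᵢ, posterior rate = β + n.
So α = 50 − 44 = 6 and β = 11 − 9 = 2.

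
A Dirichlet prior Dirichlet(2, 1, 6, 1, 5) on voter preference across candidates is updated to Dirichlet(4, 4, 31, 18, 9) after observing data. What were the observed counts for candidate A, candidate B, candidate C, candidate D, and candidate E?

counts (2, 3, 25, 17, 4)

For a Dirichlet(α) prior with multinomial counts c, the posterior is Dirichlet(α + c) componentwise.
Counts are posterior − prior componentwise: 4−2=2, 4−1=3, 31−6=25, 18−1=17, 9−5=4.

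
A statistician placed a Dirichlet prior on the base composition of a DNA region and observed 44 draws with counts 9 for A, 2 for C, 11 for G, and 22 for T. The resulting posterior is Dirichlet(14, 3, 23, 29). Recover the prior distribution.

Dirichlet(5, 1, 12, 7)

For a Dirichlet(α) prior with multinomial counts c, the posterior is Dirichlet(α + c) componentwise.
Subtract each count from the matching posterior parameter: 14−9=5, 3−2=1, 23−11=12, 29−22=7.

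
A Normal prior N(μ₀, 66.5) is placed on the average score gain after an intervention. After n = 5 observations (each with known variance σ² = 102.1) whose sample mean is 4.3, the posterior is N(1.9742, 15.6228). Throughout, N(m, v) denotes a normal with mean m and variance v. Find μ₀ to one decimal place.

With known observation variance, the Normal–Normal posterior has precision τ_n = τ₀ + n/σ² and mean μ_n = (τ₀μ₀ + (n/σ²)x̄)/τ_n.
Here τ₀ = 1/66.5 = 0.015038 and τ_data = 5/102.1 = 0.048972, so τ_n = 0.064010.
Rearranging for μ₀: μ₀ = (μ_n·τ_n − τ_data·x̄)/τ₀ = (1.9742·0.064010 − 0.048972·4.3) / 0.015038 = -0.084211/0.015038 ≈ -5.6.

μ₀ = -5.6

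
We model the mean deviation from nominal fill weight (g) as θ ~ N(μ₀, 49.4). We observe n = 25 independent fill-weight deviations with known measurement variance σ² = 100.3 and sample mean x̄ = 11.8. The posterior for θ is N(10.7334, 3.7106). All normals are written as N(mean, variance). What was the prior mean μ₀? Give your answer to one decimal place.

The posterior mean is a precision-weighted average: μ_n = (τ₀μ₀ + τ_data·x̄)/(τ₀+τ_data), with τ₀=1/σ₀² and τ_data=n/σ².
Here τ₀ = 1/49.4 = 0.020243 and τ_data = 25/100.3 = 0.249252, so τ_n = 0.269495.
Rearranging for μ₀: μ₀ = (μ_n·τ_n − τ_data·x̄)/τ₀ = (10.7334·0.269495 − 0.249252·11.8) / 0.020243 = -0.048576/0.020243 ≈ -2.4.

μ₀ = -2.4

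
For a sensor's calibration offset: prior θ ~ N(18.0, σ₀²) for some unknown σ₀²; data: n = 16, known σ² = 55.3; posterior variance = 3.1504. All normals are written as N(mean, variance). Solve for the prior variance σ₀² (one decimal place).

Posterior precision equals prior precision plus data precision: 1/σ_n² = 1/σ₀² + n/σ².
So 1/σ₀² = 1/3.1504 − 16/55.3 = 0.317420 − 0.289331 = 0.028089.
Hence σ₀² = 1/0.028089 ≈ 35.6.

σ₀² = 35.6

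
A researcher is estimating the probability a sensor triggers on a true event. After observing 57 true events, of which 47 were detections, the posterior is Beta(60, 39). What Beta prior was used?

Under Beta–binomial conjugacy the posterior parameters are (a+s, b+f).
Subtract the data counts: 60−47=13, 39−10=29.

Beta(13, 29)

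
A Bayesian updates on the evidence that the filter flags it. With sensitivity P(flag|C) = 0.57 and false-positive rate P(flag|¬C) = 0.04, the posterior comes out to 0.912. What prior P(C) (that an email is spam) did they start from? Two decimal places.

In odds form, posterior odds = prior odds × likelihood ratio, so prior odds = posterior odds ÷ LR.
Posterior odds = 0.912/(1−0.912) = 10.3636. LR = 0.57/0.04 = 14.2500.
Prior odds = 10.3636/14.2500 = 0.7273, so P(C) = 0.7273/(1+0.7273) ≈ 0.42.

P(C) = 0.42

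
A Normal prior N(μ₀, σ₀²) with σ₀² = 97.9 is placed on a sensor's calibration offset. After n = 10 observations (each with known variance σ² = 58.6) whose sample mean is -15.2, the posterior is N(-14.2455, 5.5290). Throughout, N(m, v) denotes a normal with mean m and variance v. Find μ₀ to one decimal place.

The posterior mean is a precision-weighted average: μ_n = (τ₀μ₀ + τ_data·x̄)/(τ₀+τ_data), with τ₀=1/σ₀² and τ_data=n/σ².
Here τ₀ = 1/97.9 = 0.010215 and τ_data = 10/58.6 = 0.170648, so τ_n = 0.180863.
Rearranging for μ₀: μ₀ = (μ_n·τ_n − τ_data·x̄)/τ₀ = (-14.2455·0.180863 − 0.170648·-15.2) / 0.010215 = 0.017366/0.010215 ≈ 1.7.

μ₀ = 1.7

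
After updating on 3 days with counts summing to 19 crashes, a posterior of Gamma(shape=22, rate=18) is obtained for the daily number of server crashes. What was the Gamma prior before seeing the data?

Gamma(shape=3, rate=15)

Gamma–Poisson conjugacy: posterior shape = α + Σxᵢ, posterior rate = β + n.
So α = 22 − 19 = 3 and β = 18 − 3 = 15.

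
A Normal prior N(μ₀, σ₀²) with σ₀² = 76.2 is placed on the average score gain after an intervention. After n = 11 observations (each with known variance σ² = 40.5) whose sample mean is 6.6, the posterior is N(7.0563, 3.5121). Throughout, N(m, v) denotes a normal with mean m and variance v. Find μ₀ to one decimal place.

The posterior mean is a precision-weighted average: μ_n = (τ₀μ₀ + τ_data·x̄)/(τ₀+τ_data), with τ₀=1/σ₀² and τ_data=n/σ².
Here τ₀ = 1/76.2 = 0.013123 and τ_data = 11/40.5 = 0.271605, so τ_n = 0.284728.
Rearranging for μ₀: μ₀ = (μ_n·τ_n − τ_data·x̄)/τ₀ = (7.0563·0.284728 − 0.271605·6.6) / 0.013123 = 0.216533/0.013123 ≈ 16.5.

μ₀ = 16.5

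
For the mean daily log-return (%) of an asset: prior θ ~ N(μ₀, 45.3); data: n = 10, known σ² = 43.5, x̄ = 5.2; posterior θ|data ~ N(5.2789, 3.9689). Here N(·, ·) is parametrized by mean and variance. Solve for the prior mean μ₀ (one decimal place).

μ₀ = 6.1

With known observation variance, the Normal–Normal posterior has precision τ_n = τ₀ + n/σ² and mean μ_n = (τ₀μ₀ + (n/σ²)x̄)/τ_n.
Here τ₀ = 1/45.3 = 0.022075 and τ_data = 10/43.5 = 0.229885, so τ_n = 0.251960.
Rearranging for μ₀: μ₀ = (μ_n·τ_n − τ_data·x̄)/τ₀ = (5.2789·0.251960 − 0.229885·5.2) / 0.022075 = 0.134670/0.022075 ≈ 6.1.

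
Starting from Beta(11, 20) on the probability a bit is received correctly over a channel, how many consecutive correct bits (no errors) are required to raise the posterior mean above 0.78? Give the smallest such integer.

k = 60

After k correct bits and 0 errors the posterior is Beta(11+k, 20), with mean (11+k)/(11+20+k).
Set (11+k)/(31+k) > 0.78 and solve: k > (0.78·31 − 11)/(1 − 0.78) = 59.909.
The smallest integer exceeding 59.909 is 60, and checking k=60: (71)/(91) = 0.7802 > 0.78.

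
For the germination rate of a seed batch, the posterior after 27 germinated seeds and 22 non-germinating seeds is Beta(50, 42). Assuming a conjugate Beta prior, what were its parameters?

A Beta(α, β) prior with s successes and f failures in binomial data gives a Beta(α+s, β+f) posterior.
So α = 50 − 27 = 23 and β = 42 − 22 = 20.

Beta(23, 20)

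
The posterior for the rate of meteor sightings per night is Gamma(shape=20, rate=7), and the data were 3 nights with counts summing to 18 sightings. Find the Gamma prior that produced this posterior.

Gamma–Poisson conjugacy: posterior shape = α + Σxᵢ, posterior rate = β + n.
So α = 20 − 18 = 2 and β = 7 − 3 = 4.

Gamma(shape=2, rate=4)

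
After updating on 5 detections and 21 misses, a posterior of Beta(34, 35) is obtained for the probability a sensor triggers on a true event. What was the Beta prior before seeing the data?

Beta(29, 14)

Beta is conjugate to the binomial likelihood: posterior = Beta(a+s, b+f).
Subtract the data counts: 34−5=29, 35−21=14.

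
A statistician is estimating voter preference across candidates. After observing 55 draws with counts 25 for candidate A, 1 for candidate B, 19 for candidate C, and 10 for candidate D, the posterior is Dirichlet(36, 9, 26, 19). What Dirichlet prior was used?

For a Dirichlet(α) prior with multinomial counts c, the posterior is Dirichlet(α + c) componentwise.
Subtract each count from the matching posterior parameter: 36−25=11, 9−1=8, 26−19=7, 19−10=9.

Dirichlet(11, 8, 7, 9)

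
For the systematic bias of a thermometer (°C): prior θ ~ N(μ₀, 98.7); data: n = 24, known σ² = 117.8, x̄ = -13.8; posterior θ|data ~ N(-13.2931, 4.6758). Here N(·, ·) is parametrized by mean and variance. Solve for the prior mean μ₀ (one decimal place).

With known observation variance, the Normal–Normal posterior has precision τ_n = τ₀ + n/σ² and mean μ_n = (τ₀μ₀ + (n/σ²)x̄)/τ_n.
Here τ₀ = 1/98.7 = 0.010132 and τ_data = 24/117.8 = 0.203735, so τ_n = 0.213867.
Rearranging for μ₀: μ₀ = (μ_n·τ_n − τ_data·x̄)/τ₀ = (-13.2931·0.213867 − 0.203735·-13.8) / 0.010132 = -0.031412/0.010132 ≈ -3.1.

μ₀ = -3.1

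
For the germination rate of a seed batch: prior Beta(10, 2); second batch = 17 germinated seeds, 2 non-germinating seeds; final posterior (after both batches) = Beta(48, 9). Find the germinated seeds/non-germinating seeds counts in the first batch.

21 germinated seeds and 5 non-germinating seeds

Because Beta–binomial updating is additive in the counts, the combined data contributed (α_post−α_prior, β_post−β_prior) successes and failures.
Total across both batches: 48−10=38 germinated seeds, 9−2=7 non-germinating seeds.
Subtract the second batch: 38−17=21 germinated seeds and 7−2=5 non-germinating seeds.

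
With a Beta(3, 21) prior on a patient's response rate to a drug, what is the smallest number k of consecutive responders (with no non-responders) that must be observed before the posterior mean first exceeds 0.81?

k = 87

After k responders and 0 non-responders the posterior is Beta(3+k, 21), with mean (3+k)/(3+21+k).
Set (3+k)/(24+k) > 0.81 and solve: k > (0.81·24 − 3)/(1 − 0.81) = 86.526.
The smallest integer exceeding 86.526 is 87.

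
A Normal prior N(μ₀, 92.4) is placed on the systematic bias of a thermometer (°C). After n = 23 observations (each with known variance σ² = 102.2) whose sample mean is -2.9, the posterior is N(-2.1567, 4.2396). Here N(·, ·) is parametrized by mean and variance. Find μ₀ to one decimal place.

With known observation variance, the Normal–Normal posterior has precision τ_n = τ₀ + n/σ² and mean μ_n = (τ₀μ₀ + (n/σ²)x̄)/τ_n.
Here τ₀ = 1/92.4 = 0.010823 and τ_data = 23/102.2 = 0.225049, so τ_n = 0.235872.
Rearranging for μ₀: μ₀ = (μ_n·τ_n − τ_data·x̄)/τ₀ = (-2.1567·0.235872 − 0.225049·-2.9) / 0.010823 = 0.143937/0.010823 ≈ 13.3.

μ₀ = 13.3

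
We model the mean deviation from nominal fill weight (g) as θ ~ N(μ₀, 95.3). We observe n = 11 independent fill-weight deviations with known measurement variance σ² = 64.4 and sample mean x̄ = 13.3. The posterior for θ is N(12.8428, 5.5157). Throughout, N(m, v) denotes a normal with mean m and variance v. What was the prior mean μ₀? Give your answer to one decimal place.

The posterior mean is a precision-weighted average: μ_n = (τ₀μ₀ + τ_data·x̄)/(τ₀+τ_data), with τ₀=1/σ₀² and τ_data=n/σ².
Here τ₀ = 1/95.3 = 0.010493 and τ_data = 11/64.4 = 0.170807, so τ_n = 0.181300.
Rearranging for μ₀: μ₀ = (μ_n·τ_n − τ_data·x̄)/τ₀ = (12.8428·0.181300 − 0.170807·13.3) / 0.010493 = 0.056667/0.010493 ≈ 5.4.

μ₀ = 5.4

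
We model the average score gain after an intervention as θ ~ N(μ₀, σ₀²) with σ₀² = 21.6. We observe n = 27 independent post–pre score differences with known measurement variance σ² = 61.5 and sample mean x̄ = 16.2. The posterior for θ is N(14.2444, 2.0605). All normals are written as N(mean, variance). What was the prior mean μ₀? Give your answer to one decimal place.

The posterior mean is a precision-weighted average: μ_n = (τ₀μ₀ + τ_data·x̄)/(τ₀+τ_data), with τ₀=1/σ₀² and τ_data=n/σ².
Here τ₀ = 1/21.6 = 0.046296 and τ_data = 27/61.5 = 0.439024, so τ_n = 0.485320.
Rearranging for μ₀: μ₀ = (μ_n·τ_n − τ_data·x̄)/τ₀ = (14.2444·0.485320 − 0.439024·16.2) / 0.046296 = -0.199097/0.046296 ≈ -4.3.

μ₀ = -4.3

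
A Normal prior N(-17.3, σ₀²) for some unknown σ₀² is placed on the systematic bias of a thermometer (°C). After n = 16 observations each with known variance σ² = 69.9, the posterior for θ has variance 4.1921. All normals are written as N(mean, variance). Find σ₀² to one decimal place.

σ₀² = 103.7

For the Normal–Normal model with known σ², precisions add: τ_n = τ₀ + n/σ².
So 1/σ₀² = 1/4.1921 − 16/69.9 = 0.238544 − 0.228898 = 0.009646.
Hence σ₀² = 1/0.009646 ≈ 103.7.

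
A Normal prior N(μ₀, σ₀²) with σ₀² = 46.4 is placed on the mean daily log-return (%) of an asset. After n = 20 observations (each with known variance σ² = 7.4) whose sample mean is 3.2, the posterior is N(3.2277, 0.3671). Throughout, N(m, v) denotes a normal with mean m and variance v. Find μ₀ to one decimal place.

With known observation variance, the Normal–Normal posterior has precision τ_n = τ₀ + n/σ² and mean μ_n = (τ₀μ₀ + (n/σ²)x̄)/τ_n.
Here τ₀ = 1/46.4 = 0.021552 and τ_data = 20/7.4 = 2.702703, so τ_n = 2.724255.
Rearranging for μ₀: μ₀ = (μ_n·τ_n − τ_data·x̄)/τ₀ = (3.2277·2.724255 − 2.702703·3.2) / 0.021552 = 0.144428/0.021552 ≈ 6.7.

μ₀ = 6.7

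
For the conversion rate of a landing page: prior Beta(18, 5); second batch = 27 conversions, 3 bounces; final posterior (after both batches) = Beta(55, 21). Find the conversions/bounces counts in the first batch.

Sequential conjugate updates are equivalent to a single update on the pooled data, so total successes = posterior α − prior α and total failures = posterior β − prior β.
Total across both batches: 55−18=37 conversions, 21−5=16 bounces.
Subtract the second batch: 37−27=10 conversions and 16−3=13 bounces.

10 conversions and 13 bounces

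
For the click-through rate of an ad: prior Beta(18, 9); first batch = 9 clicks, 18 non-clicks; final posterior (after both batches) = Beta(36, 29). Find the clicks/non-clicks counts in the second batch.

Because Beta–binomial updating is additive in the counts, the combined data contributed (α_post−α_prior, β_post−β_prior) successes and failures.
Total across both batches: 36−18=18 clicks, 29−9=20 non-clicks.
Subtract the first batch: 18−9=9 clicks and 20−18=2 non-clicks.

9 clicks and 2 non-clicks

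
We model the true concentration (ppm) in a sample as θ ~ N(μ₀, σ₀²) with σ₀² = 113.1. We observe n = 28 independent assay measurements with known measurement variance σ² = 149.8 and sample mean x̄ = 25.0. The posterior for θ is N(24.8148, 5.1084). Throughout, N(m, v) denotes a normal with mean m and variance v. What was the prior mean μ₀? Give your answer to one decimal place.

μ₀ = 20.9

The posterior mean is a precision-weighted average: μ_n = (τ₀μ₀ + τ_data·x̄)/(τ₀+τ_data), with τ₀=1/σ₀² and τ_data=n/σ².
Here τ₀ = 1/113.1 = 0.008842 and τ_data = 28/149.8 = 0.186916, so τ_n = 0.195758.
Rearranging for μ₀: μ₀ = (μ_n·τ_n − τ_data·x̄)/τ₀ = (24.8148·0.195758 − 0.186916·25.0) / 0.008842 = 0.184796/0.008842 ≈ 20.9.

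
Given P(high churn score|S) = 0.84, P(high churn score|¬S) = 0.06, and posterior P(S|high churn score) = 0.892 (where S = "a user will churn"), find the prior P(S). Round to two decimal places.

P(S) = 0.37

Bayes' rule in odds form gives O(S|E) = O(S)·[P(E|S)/P(E|¬S)], hence O(S) = O(S|E)/LR.
Posterior odds = 0.892/(1−0.892) = 8.2593. LR = 0.84/0.06 = 14.0000.
Prior odds = 8.2593/14.0000 = 0.5899, so P(S) = 0.5899/(1+0.5899) ≈ 0.37.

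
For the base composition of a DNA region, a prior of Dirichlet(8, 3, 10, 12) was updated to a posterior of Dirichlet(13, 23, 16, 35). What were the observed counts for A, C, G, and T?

counts (5, 20, 6, 23)

For a Dirichlet(α) prior with multinomial counts c, the posterior is Dirichlet(α + c) componentwise.
Counts are posterior − prior componentwise: 13−8=5, 23−3=20, 16−10=6, 35−12=23.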